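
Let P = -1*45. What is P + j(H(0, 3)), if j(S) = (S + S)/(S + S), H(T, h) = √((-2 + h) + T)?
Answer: -44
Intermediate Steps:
H(T, h) = √(-2 + T + h)
P = -45
j(S) = 1 (j(S) = (2*S)/((2*S)) = (2*S)*(1/(2*S)) = 1)
P + j(H(0, 3)) = -45 + 1 = -44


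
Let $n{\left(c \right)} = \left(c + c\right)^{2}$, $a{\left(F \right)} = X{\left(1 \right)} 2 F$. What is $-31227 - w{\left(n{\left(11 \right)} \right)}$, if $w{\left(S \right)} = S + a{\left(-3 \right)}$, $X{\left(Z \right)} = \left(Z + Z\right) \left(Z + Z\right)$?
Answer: $-31687$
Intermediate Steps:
$X{\left(Z \right)} = 4 Z^{2}$ ($X{\left(Z \right)} = 2 Z 2 Z = 4 Z^{2}$)
$a{\left(F \right)} = 8 F$ ($a{\left(F \right)} = 4 \cdot 1^{2} \cdot 2 F = 4 \cdot 1 \cdot 2 F = 4 \cdot 2 F = 8 F$)
$n{\left(c \right)} = 4 c^{2}$ ($n{\left(c \right)} = \left(2 c\right)^{2} = 4 c^{2}$)
$w{\left(S \right)} = -24 + S$ ($w{\left(S \right)} = S + 8 \left(-3\right) = S - 24 = -24 + S$)
$-31227 - w{\left(n{\left(11 \right)} \right)} = -31227 - \left(-24 + 4 \cdot 11^{2}\right) = -31227 - \left(-24 + 4 \cdot 121\right) = -31227 - \left(-24 + 484\right) = -31227 - 460 = -31687$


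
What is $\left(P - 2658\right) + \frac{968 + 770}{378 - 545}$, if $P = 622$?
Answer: $- \frac{341750}{167} \approx -2046.4$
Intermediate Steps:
$\left(P - 2658\right) + \frac{968 + 770}{378 - 545} = \left(622 - 2658\right) + \frac{968 + 770}{378 - 545} = -2036 + \frac{1738}{-167} = -2036 + 1738 \left(- \frac{1}{167}\right) = -2036 - \frac{1738}{167} = - \frac{341750}{167}$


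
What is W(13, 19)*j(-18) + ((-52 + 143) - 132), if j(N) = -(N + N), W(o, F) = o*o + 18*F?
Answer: 18355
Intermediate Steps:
W(o, F) = o² + 18*F
j(N) = -2*N
W(13, 19)*j(-18) + ((-52 + 143) - 132) = (13² + 18*19)*(-2*(-18)) + ((-52 + 143) - 132) = (169 + 342)*36 + (91 - 132) = 511*36 - 41 = 18396 - 41 = 18355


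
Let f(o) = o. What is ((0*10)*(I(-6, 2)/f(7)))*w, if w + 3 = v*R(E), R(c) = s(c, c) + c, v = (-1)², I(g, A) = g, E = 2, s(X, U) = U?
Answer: 0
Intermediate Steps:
v = 1
R(c) = 2*c (R(c) = c + c = 2*c)
w = 1 (w = -3 + 1*(2*2) = -3 + 1*4 = -3 + 4 = 1)
((0*10)*(I(-6, 2)/f(7)))*w = ((0*10)*(-6/7))*1 = (0*(-6*⅐))*1 = (0*(-6/7))*1 = 0*1 = 0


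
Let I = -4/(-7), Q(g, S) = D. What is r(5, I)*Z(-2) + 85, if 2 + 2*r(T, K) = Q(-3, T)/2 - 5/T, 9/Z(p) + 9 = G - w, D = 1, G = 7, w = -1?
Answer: 385/4 ≈ 96.250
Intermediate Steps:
Q(g, S) = 1
Z(p) = -9 (Z(p) = 9/(-9 + (7 - 1*(-1))) = 9/(-9 + (7 + 1)) = 9/(-9 + 8) = 9/(-1) = 9*(-1) = -9)
I = 4/7 (I = -4*(-⅐) = 4/7 ≈ 0.57143)
r(T, K) = -¾ - 5/(2*T) (r(T, K) = -1 + (1/2 - 5/T)/2 = -1 + (1*(½) - 5/T)/2 = -1 + (½ - 5/T)/2 = -1 + (¼ - 5/(2*T)) = -¾ - 5/(2*T))
r(5, I)*Z(-2) + 85 = ((¼)*(-10 - 3*5)/5)*(-9) + 85 = ((¼)*(⅕)*(-10 - 15))*(-9) + 85 = ((¼)*(⅕)*(-25))*(-9) + 85 = -5/4*(-9) + 85 = 45/4 + 85 = 385/4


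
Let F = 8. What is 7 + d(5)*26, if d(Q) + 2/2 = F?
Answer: 189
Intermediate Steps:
d(Q) = 7 (d(Q) = -1 + 8 = 7)
7 + d(5)*26 = 7 + 7*26 = 7 + 182 = 189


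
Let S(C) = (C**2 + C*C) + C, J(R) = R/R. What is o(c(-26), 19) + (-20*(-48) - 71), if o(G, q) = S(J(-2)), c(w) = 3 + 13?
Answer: 892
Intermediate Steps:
J(R) = 1
c(w) = 16
S(C) = C + 2*C**2 (S(C) = (C**2 + C**2) + C = 2*C**2 + C = C + 2*C**2)
o(G, q) = 3 (o(G, q) = 1*(1 + 2*1) = 1*(1 + 2) = 1*3 = 3)
o(c(-26), 19) + (-20*(-48) - 71) = 3 + (-20*(-48) - 71) = 3 + (960 - 71) = 3 + 889 = 892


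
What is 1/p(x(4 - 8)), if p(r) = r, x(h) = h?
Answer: -¼ ≈ -0.25000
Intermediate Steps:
1/p(x(4 - 8)) = 1/(4 - 8) = 1/(-4) = -¼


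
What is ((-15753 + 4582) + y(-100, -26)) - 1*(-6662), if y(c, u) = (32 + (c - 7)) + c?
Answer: -4684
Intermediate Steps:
y(c, u) = 25 + 2*c (y(c, u) = (32 + (-7 + c)) + c = (25 + c) + c = 25 + 2*c)
((-15753 + 4582) + y(-100, -26)) - 1*(-6662) = ((-15753 + 4582) + (25 + 2*(-100))) - 1*(-6662) = (-11171 + (25 - 200)) + 6662 = (-11171 - 175) + 6662 = -11346 + 6662 = -4684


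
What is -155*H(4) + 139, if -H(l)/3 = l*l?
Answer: 7579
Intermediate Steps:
H(l) = -3*l² (H(l) = -3*l*l = -3*l²)
-155*H(4) + 139 = -(-465)*4² + 139 = -(-465)*16 + 139 = -155*(-48) + 139 = 7440 + 139 = 7579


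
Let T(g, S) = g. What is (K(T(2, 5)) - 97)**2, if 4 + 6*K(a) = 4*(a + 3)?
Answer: 80089/9 ≈ 8898.8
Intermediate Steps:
K(a) = 4/3 + 2*a/3 (K(a) = -2/3 + (4*(a + 3))/6 = -2/3 + (4*(3 + a))/6 = -2/3 + (12 + 4*a)/6 = -2/3 + (2 + 2*a/3) = 4/3 + 2*a/3)
(K(T(2, 5)) - 97)**2 = ((4/3 + (2/3)*2) - 97)**2 = ((4/3 + 4/3) - 97)**2 = (8/3 - 97)**2 = (-283/3)**2 = 80089/9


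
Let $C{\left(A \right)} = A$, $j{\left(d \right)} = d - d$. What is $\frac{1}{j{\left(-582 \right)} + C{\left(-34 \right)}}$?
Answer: $- \frac{1}{34} \approx -0.029412$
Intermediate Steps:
$j{\left(d \right)} = 0$
$\frac{1}{j{\left(-582 \right)} + C{\left(-34 \right)}} = \frac{1}{0 - 34} = \frac{1}{-34} = - \frac{1}{34}$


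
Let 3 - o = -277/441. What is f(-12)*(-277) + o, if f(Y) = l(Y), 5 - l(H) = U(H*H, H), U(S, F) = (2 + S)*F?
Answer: -214628249/441 ≈ -4.8669e+5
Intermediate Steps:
o = 1600/441 (o = 3 - (-277)/441 = 3 - 1*(-277/441) = 3 + 277/441 = 1600/441 ≈ 3.6281)
U(S, F) = F*(2 + S)
l(H) = 5 - H*(2 + H²) (l(H) = 5 - H*(2 + H*H) = 5 - H*(2 + H²))
f(Y) = 5 - Y*(2 + Y²)
f(-12)*(-277) + o = (5 - 1*(-12)*(2 + (-12)²))*(-277) + 1600/441 = (5 - 1*(-12)*(2 + 144))*(-277) + 1600/441 = (5 - 1*(-12)*146)*(-277) + 1600/441 = (5 + 1752)*(-277) + 1600/441 = 1757*(-277) + 1600/441 = -486689 + 1600/441 = -214628249/441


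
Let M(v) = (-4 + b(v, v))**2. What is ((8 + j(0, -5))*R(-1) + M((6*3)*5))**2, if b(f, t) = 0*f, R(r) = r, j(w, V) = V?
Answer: 169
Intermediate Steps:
b(f, t) = 0
M(v) = 16 (M(v) = (-4 + 0)**2 = (-4)**2 = 16)
((8 + j(0, -5))*R(-1) + M((6*3)*5))**2 = ((8 - 5)*(-1) + 16)**2 = (3*(-1) + 16)**2 = (-3 + 16)**2 = 13**2 = 169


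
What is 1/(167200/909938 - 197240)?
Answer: -454969/89738001960 ≈ -5.0700e-6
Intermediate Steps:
1/(167200/909938 - 197240) = 1/(167200*(1/909938) - 197240) = 1/(83600/454969 - 197240) = 1/(-89738001960/454969) = -454969/89738001960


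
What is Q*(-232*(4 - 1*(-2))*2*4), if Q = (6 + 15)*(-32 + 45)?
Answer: -3040128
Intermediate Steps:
Q = 273 (Q = 21*13 = 273)
Q*(-232*(4 - 1*(-2))*2*4) = 273*(-232*(4 - 1*(-2))*2*4) = 273*(-232*(4 + 2)*2*4) = 273*(-232*6*2*4) = 273*(-2784*4) = 273*(-232*48) = 273*(-11136) = -3040128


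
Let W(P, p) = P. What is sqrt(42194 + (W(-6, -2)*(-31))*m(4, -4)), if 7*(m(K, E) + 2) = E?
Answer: sqrt(2044070)/7 ≈ 204.24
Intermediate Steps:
m(K, E) = -2 + E/7
sqrt(42194 + (W(-6, -2)*(-31))*m(4, -4)) = sqrt(42194 + (-6*(-31))*(-2 + (1/7)*(-4))) = sqrt(42194 + 186*(-2 - 4/7)) = sqrt(42194 + 186*(-18/7)) = sqrt(42194 - 3348/7) = sqrt(292010/7) = sqrt(2044070)/7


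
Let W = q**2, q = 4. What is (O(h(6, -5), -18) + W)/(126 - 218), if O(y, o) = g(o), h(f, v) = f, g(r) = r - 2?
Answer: 1/23 ≈ 0.043478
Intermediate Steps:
g(r) = -2 + r
O(y, o) = -2 + o
W = 16 (W = 4**2 = 16)
(O(h(6, -5), -18) + W)/(126 - 218) = ((-2 - 18) + 16)/(126 - 218) = (-20 + 16)/(-92) = -4*(-1/92) = 1/23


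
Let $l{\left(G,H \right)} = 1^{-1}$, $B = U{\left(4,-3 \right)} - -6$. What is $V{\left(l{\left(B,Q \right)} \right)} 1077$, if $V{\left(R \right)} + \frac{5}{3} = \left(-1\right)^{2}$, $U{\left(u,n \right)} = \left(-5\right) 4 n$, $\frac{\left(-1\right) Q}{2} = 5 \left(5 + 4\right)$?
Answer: $-718$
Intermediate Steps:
$Q = -90$ ($Q = - 2 \cdot 5 \left(5 + 4\right) = - 2 \cdot 5 \cdot 9 = \left(-2\right) 45 = -90$)
$U{\left(u,n \right)} = - 20 n$
$B = 66$ ($B = \left(-20\right) \left(-3\right) - -6 = 60 + 6 = 66$)
$l{\left(G,H \right)} = 1$
$V{\left(R \right)} = - \frac{2}{3}$ ($V{\left(R \right)} = - \frac{5}{3} + \left(-1\right)^{2} = - \frac{5}{3} + 1 = - \frac{2}{3}$)
$V{\left(l{\left(B,Q \right)} \right)} 1077 = \left(- \frac{2}{3}\right) 1077 = -718$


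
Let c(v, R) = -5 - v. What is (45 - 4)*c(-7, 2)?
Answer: 82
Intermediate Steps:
(45 - 4)*c(-7, 2) = (45 - 4)*(-5 - 1*(-7)) = 41*(-5 + 7) = 41*2 = 82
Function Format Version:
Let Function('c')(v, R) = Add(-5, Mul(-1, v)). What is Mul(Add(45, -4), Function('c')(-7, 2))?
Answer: 82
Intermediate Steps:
Mul(Add(45, -4), Function('c')(-7, 2)) = Mul(Add(45, -4), Add(-5, Mul(-1, -7))) = Mul(41, Add(-5, 7)) = Mul(41, 2) = 82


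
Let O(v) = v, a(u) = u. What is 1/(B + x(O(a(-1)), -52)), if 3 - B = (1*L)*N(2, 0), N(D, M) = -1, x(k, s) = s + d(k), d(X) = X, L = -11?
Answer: -1/61 ≈ -0.016393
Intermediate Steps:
x(k, s) = k + s (x(k, s) = s + k = k + s)
B = -8 (B = 3 - 1*(-11)*(-1) = 3 - (-11)*(-1) = 3 - 1*11 = 3 - 11 = -8)
1/(B + x(O(a(-1)), -52)) = 1/(-8 + (-1 - 52)) = 1/(-8 - 53) = 1/(-61) = -1/61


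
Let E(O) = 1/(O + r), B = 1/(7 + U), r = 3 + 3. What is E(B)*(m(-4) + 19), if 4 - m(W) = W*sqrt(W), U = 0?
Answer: 161/43 + 56*I/43 ≈ 3.7442 + 1.3023*I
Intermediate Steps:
m(W) = 4 - W**(3/2) (m(W) = 4 - W*sqrt(W) = 4 - W**(3/2))
r = 6
B = 1/7 (B = 1/(7 + 0) = 1/7 ≈ 0.14286)
E(O) = 1/(6 + O) (E(O) = 1/(O + 6) = 1/(6 + O))
E(B)*(m(-4) + 19) = ((4 - (-4)**(3/2)) + 19)/(6 + 1/7) = ((4 - (-8)*I) + 19)/(43/7) = 7*((4 + 8*I) + 19)/43 = 7*(23 + 8*I)/43 = 161/43 + 56*I/43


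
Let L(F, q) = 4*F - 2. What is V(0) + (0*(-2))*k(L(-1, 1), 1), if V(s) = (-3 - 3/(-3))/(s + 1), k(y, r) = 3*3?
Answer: -2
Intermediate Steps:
L(F, q) = -2 + 4*F
k(y, r) = 9
V(s) = -2/(1 + s) (V(s) = (-3 - 3*(-⅓))/(1 + s) = (-3 + 1)/(1 + s) = -2/(1 + s))
V(0) + (0*(-2))*k(L(-1, 1), 1) = -2/(1 + 0) + (0*(-2))*9 = -2/1 + 0*9 = -2*1 + 0 = -2 + 0 = -2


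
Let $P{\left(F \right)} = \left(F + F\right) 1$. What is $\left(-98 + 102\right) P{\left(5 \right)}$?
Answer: $40$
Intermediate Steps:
$P{\left(F \right)} = 2 F$ ($P{\left(F \right)} = 2 F 1 = 2 F$)
$\left(-98 + 102\right) P{\left(5 \right)} = \left(-98 + 102\right) 2 \cdot 5 = 4 \cdot 10 = 40$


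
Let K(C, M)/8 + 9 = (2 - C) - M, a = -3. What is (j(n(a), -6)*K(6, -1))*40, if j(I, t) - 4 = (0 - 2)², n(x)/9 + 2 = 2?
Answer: -30720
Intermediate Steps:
K(C, M) = -56 - 8*C - 8*M (K(C, M) = -72 + 8*((2 - C) - M) = -72 + 8*(2 - C - M) = -72 + (16 - 8*C - 8*M) = -56 - 8*C - 8*M)
n(x) = 0 (n(x) = -18 + 9*2 = -18 + 18 = 0)
j(I, t) = 8 (j(I, t) = 4 + (0 - 2)² = 4 + (-2)² = 4 + 4 = 8)
(j(n(a), -6)*K(6, -1))*40 = (8*(-56 - 8*6 - 8*(-1)))*40 = (8*(-56 - 48 + 8))*40 = (8*(-96))*40 = -768*40 = -30720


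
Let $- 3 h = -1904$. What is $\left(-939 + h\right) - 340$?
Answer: $- \frac{1933}{3} \approx -644.33$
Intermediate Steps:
$h = \frac{1904}{3}$ ($h = \left(- \frac{1}{3}\right) \left(-1904\right) = \frac{1904}{3} \approx 634.67$)
$\left(-939 + h\right) - 340 = \left(-939 + \frac{1904}{3}\right) - 340 = - \frac{913}{3} - 340 = - \frac{1933}{3}$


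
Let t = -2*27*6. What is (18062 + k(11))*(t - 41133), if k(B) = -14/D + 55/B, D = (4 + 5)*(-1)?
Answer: -2247204323/3 ≈ -7.4907e+8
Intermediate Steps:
D = -9 (D = 9*(-1) = -9)
k(B) = 14/9 + 55/B (k(B) = -14/(-9) + 55/B = -14*(-⅑) + 55/B = 14/9 + 55/B)
t = -324 (t = -54*6 = -324)
(18062 + k(11))*(t - 41133) = (18062 + (14/9 + 55/11))*(-324 - 41133) = (18062 + (14/9 + 55*(1/11)))*(-41457) = (18062 + (14/9 + 5))*(-41457) = (18062 + 59/9)*(-41457) = (162617/9)*(-41457) = -2247204323/3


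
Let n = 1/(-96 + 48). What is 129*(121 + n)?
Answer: 249701/16 ≈ 15606.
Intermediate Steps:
n = -1/48 (n = 1/(-48) = -1/48 ≈ -0.020833)
129*(121 + n) = 129*(121 - 1/48) = 129*(5807/48) = 249701/16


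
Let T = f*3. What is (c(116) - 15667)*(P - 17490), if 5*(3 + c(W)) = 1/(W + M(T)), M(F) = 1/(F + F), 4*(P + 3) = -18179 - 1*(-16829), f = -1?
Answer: 970928567142/3475 ≈ 2.7940e+8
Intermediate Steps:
P = -681/2 (P = -3 + (-18179 - 1*(-16829))/4 = -3 + (-18179 + 16829)/4 = -3 + (¼)*(-1350) = -3 - 675/2 = -681/2 ≈ -340.50)
T = -3 (T = -1*3 = -3)
M(F) = 1/(2*F)
c(W) = -3 + 1/(5*(-⅙ + W)) (c(W) = -3 + 1/(5*(W + (½)/(-3))) = -3 + 1/(5*(W + (½)*(-⅓))) = -3 + 1/(5*(W - ⅙)) = -3 + 1/(5*(-⅙ + W)))
(c(116) - 15667)*(P - 17490) = (3*(7 - 30*116)/(5*(-1 + 6*116)) - 15667)*(-681/2 - 17490) = (3*(7 - 3480)/(5*(-1 + 696)) - 15667)*(-35661/2) = ((⅗)*(-3473)/695 - 15667)*(-35661/2) = ((⅗)*(1/695)*(-3473) - 15667)*(-35661/2) = (-10419/3475 - 15667)*(-35661/2) = -54453244/3475*(-35661/2) = 970928567142/3475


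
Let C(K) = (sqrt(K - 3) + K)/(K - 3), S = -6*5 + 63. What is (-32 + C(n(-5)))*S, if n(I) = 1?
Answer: -2145/2 - 33*I*sqrt(2)/2 ≈ -1072.5 - 23.335*I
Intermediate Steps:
S = 33 (S = -30 + 63 = 33)
C(K) = (K + sqrt(-3 + K))/(-3 + K) (C(K) = (sqrt(-3 + K) + K)/(-3 + K) = (K + sqrt(-3 + K))/(-3 + K))
(-32 + C(n(-5)))*S = (-32 + (-3 + 1 + 1*sqrt(-3 + 1))/(-3 + 1)**(3/2))*33 = (-32 + (-3 + 1 + 1*sqrt(-2))/(-2)**(3/2))*33 = (-32 + (I*sqrt(2)/4)*(-3 + 1 + 1*(I*sqrt(2))))*33 = (-32 + (I*sqrt(2)/4)*(-3 + 1 + I*sqrt(2)))*33 = (-32 + (I*sqrt(2)/4)*(-2 + I*sqrt(2)))*33 = (-32 + I*sqrt(2)*(-2 + I*sqrt(2))/4)*33 = -1056 + 33*I*sqrt(2)*(-2 + I*sqrt(2))/4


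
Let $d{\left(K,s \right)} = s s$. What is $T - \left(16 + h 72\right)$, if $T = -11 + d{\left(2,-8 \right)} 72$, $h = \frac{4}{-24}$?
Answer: $4593$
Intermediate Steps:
$h = - \frac{1}{6}$ ($h = 4 \left(- \frac{1}{24}\right) = - \frac{1}{6} \approx -0.16667$)
$d{\left(K,s \right)} = s^{2}$
$T = 4597$ ($T = -11 + \left(-8\right)^{2} \cdot 72 = -11 + 64 \cdot 72 = -11 + 4608 = 4597$)
$T - \left(16 + h 72\right) = 4597 - \left(16 - 12\right) = 4597 - 4 = 4593$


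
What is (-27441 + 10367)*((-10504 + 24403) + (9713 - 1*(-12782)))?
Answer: -621391156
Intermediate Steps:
(-27441 + 10367)*((-10504 + 24403) + (9713 - 1*(-12782))) = -17074*(13899 + (9713 + 12782)) = -17074*(13899 + 22495) = -17074*36394 = -621391156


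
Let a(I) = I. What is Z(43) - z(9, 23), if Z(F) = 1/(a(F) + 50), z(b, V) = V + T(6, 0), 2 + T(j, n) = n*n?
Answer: -1952/93 ≈ -20.989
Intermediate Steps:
T(j, n) = -2 + n**2 (T(j, n) = -2 + n*n = -2 + n**2)
z(b, V) = -2 + V (z(b, V) = V + (-2 + 0**2) = V + (-2 + 0) = V - 2 = -2 + V)
Z(F) = 1/(50 + F) (Z(F) = 1/(F + 50) = 1/(50 + F))
Z(43) - z(9, 23) = 1/(50 + 43) - (-2 + 23) = 1/93 - 1*21 = 1/93 - 21 = -1952/93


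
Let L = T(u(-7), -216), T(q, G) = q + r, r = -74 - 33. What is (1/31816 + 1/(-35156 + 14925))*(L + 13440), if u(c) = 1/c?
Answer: -77230575/321834748 ≈ -0.23997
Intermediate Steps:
u(c) = 1/c
r = -107
T(q, G) = -107 + q (T(q, G) = q - 107 = -107 + q)
L = -750/7 (L = -107 + 1/(-7) = -107 - ⅐ = -750/7 ≈ -107.14)
(1/31816 + 1/(-35156 + 14925))*(L + 13440) = (1/31816 + 1/(-35156 + 14925))*(-750/7 + 13440) = (1/31816 + 1/(-20231))*(93330/7) = (1/31816 - 1/20231)*(93330/7) = -11585/643669496*93330/7 = -77230575/321834748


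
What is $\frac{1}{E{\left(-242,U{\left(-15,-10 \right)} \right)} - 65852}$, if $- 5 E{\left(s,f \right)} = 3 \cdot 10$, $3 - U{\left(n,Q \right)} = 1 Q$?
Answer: $- \frac{1}{65858} \approx -1.5184 \cdot 10^{-5}$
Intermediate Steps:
$U{\left(n,Q \right)} = 3 - Q$ ($U{\left(n,Q \right)} = 3 - 1 Q = 3 - Q$)
$E{\left(s,f \right)} = -6$ ($E{\left(s,f \right)} = - \frac{3 \cdot 10}{5} = \left(- \frac{1}{5}\right) 30 = -6$)
$\frac{1}{E{\left(-242,U{\left(-15,-10 \right)} \right)} - 65852} = \frac{1}{-6 - 65852} = \frac{1}{-65858} = - \frac{1}{65858}$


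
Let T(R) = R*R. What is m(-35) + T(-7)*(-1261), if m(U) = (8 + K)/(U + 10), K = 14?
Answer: -1544747/25 ≈ -61790.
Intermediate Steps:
T(R) = R**2
m(U) = 22/(10 + U) (m(U) = (8 + 14)/(U + 10) = 22/(10 + U))
m(-35) + T(-7)*(-1261) = 22/(10 - 35) + (-7)**2*(-1261) = 22/(-25) + 49*(-1261) = 22*(-1/25) - 61789 = -22/25 - 61789 = -1544747/25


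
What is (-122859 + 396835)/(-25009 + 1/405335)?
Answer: -55526030980/5068511507 ≈ -10.955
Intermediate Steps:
(-122859 + 396835)/(-25009 + 1/405335) = 273976/(-25009 + 1/405335) = 273976/(-10137023014/405335) = 273976*(-405335/10137023014) = -55526030980/5068511507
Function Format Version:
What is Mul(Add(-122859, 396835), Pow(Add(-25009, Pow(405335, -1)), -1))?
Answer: Rational(-55526030980, 5068511507) ≈ -10.955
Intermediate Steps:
Mul(Add(-122859, 396835), Pow(Add(-25009, Pow(405335, -1)), -1)) = Mul(273976, Pow(Add(-25009, Rational(1, 405335)), -1)) = Mul(273976, Pow(Rational(-10137023014, 405335), -1)) = Mul(273976, Rational(-405335, 10137023014)) = Rational(-55526030980, 5068511507)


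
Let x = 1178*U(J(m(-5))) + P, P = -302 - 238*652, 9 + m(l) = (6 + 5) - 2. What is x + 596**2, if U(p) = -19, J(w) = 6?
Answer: 177356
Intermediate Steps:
m(l) = 0 (m(l) = -9 + ((6 + 5) - 2) = -9 + (11 - 2) = -9 + 9 = 0)
P = -155478 (P = -302 - 155176 = -155478)
x = -177860 (x = 1178*(-19) - 155478 = -22382 - 155478 = -177860)
x + 596**2 = -177860 + 596**2 = -177860 + 355216 = 177356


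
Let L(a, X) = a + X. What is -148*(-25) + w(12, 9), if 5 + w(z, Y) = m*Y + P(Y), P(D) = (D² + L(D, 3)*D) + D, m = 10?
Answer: 3983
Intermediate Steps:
L(a, X) = X + a
P(D) = D + D² + D*(3 + D) (P(D) = (D² + (3 + D)*D) + D = (D² + D*(3 + D)) + D = D + D² + D*(3 + D))
w(z, Y) = -5 + 10*Y + 2*Y*(2 + Y) (w(z, Y) = -5 + (10*Y + 2*Y*(2 + Y)) = -5 + 10*Y + 2*Y*(2 + Y))
-148*(-25) + w(12, 9) = -148*(-25) + (-5 + 2*9² + 14*9) = 3700 + (-5 + 2*81 + 126) = 3700 + (-5 + 162 + 126) = 3700 + 283 = 3983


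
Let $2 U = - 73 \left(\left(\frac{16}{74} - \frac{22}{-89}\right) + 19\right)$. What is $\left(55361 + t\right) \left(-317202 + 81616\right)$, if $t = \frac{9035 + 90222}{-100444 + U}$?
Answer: $- \frac{211918278183166646}{16248853} \approx -1.3042 \cdot 10^{10}$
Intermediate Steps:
$U = - \frac{4678789}{6586}$ ($U = \frac{\left(-73\right) \left(\left(\frac{16}{74} - \frac{22}{-89}\right) + 19\right)}{2} = \frac{\left(-73\right) \left(\left(16 \cdot \frac{1}{74} - - \frac{22}{89}\right) + 19\right)}{2} = \frac{\left(-73\right) \left(\left(\frac{8}{37} + \frac{22}{89}\right) + 19\right)}{2} = \frac{\left(-73\right) \left(\frac{1526}{3293} + 19\right)}{2} = \frac{\left(-73\right) \frac{64093}{3293}}{2} = \frac{1}{2} \left(- \frac{4678789}{3293}\right) = - \frac{4678789}{6586} \approx -710.41$)
$t = - \frac{653706602}{666202973}$ ($t = \frac{9035 + 90222}{-100444 - \frac{4678789}{6586}} = \frac{99257}{- \frac{666202973}{6586}} = 99257 \left(- \frac{6586}{666202973}\right) = - \frac{653706602}{666202973} \approx -0.98124$)
$\left(55361 + t\right) \left(-317202 + 81616\right) = \left(55361 - \frac{653706602}{666202973}\right) \left(-317202 + 81616\right) = \frac{36881009081651}{666202973} \left(-235586\right) = - \frac{211918278183166646}{16248853}$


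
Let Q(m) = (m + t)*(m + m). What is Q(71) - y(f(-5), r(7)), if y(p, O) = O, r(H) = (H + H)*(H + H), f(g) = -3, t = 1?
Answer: 10028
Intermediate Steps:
r(H) = 4*H² (r(H) = (2*H)*(2*H) = 4*H²)
Q(m) = 2*m*(1 + m) (Q(m) = (m + 1)*(m + m) = (1 + m)*(2*m) = 2*m*(1 + m))
Q(71) - y(f(-5), r(7)) = 2*71*(1 + 71) - 4*7² = 2*71*72 - 4*49 = 10224 - 1*196 = 10224 - 196 = 10028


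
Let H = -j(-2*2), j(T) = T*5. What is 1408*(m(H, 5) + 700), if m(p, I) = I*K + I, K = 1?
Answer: 999680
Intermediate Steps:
j(T) = 5*T
H = 20 (H = -5*(-2*2) = -5*(-4) = -1*(-20) = 20)
m(p, I) = 2*I (m(p, I) = I*1 + I = I + I = 2*I)
1408*(m(H, 5) + 700) = 1408*(2*5 + 700) = 1408*(10 + 700) = 1408*710 = 999680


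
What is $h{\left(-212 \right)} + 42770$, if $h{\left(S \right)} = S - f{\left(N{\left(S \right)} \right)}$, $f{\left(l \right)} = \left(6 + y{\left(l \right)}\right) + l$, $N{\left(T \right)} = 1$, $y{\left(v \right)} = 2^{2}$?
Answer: $42547$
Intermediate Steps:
$y{\left(v \right)} = 4$
$f{\left(l \right)} = 10 + l$ ($f{\left(l \right)} = \left(6 + 4\right) + l = 10 + l$)
$h{\left(S \right)} = -11 + S$ ($h{\left(S \right)} = S - \left(10 + 1\right) = S - 11 = -11 + S$)
$h{\left(-212 \right)} + 42770 = \left(-11 - 212\right) + 42770 = -223 + 42770 = 42547$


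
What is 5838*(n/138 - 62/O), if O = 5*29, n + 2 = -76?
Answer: -19329618/3335 ≈ -5796.0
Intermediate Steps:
n = -78 (n = -2 - 76 = -78)
O = 145
5838*(n/138 - 62/O) = 5838*(-78/138 - 62/145) = 5838*(-78*1/138 - 62*1/145) = 5838*(-13/23 - 62/145) = 5838*(-3311/3335) = -19329618/3335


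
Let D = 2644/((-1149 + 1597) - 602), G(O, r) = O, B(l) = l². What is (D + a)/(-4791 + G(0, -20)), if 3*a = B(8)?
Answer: -962/1106721 ≈ -0.00086923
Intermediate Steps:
a = 64/3 (a = (⅓)*8² = (⅓)*64 = 64/3 ≈ 21.333)
D = -1322/77 (D = 2644/(448 - 602) = 2644/(-154) = 2644*(-1/154) = -1322/77 ≈ -17.169)
(D + a)/(-4791 + G(0, -20)) = (-1322/77 + 64/3)/(-4791 + 0) = (962/231)/(-4791) = (962/231)*(-1/4791) = -962/1106721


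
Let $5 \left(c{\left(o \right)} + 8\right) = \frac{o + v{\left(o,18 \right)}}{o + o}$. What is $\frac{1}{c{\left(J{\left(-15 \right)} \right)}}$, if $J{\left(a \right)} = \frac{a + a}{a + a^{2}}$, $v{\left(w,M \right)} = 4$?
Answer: $- \frac{10}{107} \approx -0.093458$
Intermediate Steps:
$J{\left(a \right)} = \frac{2 a}{a + a^{2}}$
$c{\left(o \right)} = -8 + \frac{4 + o}{10 o}$ ($c{\left(o \right)} = -8 + \frac{\left(o + 4\right) \frac{1}{o + o}}{5} = -8 + \frac{\left(4 + o\right) \frac{1}{2 o}}{5} = -8 + \frac{\frac{1}{2} \frac{1}{o} \left(4 + o\right)}{5} = -8 + \frac{4 + o}{10 o}$)
$\frac{1}{c{\left(J{\left(-15 \right)} \right)}} = \frac{1}{\frac{1}{10} \frac{1}{2 \frac{1}{1 - 15}} \left(4 - 79 \frac{2}{1 - 15}\right)} = \frac{1}{\frac{1}{10} \frac{1}{2 \frac{1}{-14}} \left(4 - 79 \frac{2}{-14}\right)} = \frac{1}{\frac{1}{10} \frac{1}{2 \left(- \frac{1}{14}\right)} \left(4 - 79 \cdot 2 \left(- \frac{1}{14}\right)\right)} = \frac{1}{\frac{1}{10} \frac{1}{- \frac{1}{7}} \left(4 - - \frac{79}{7}\right)} = \frac{1}{\frac{1}{10} \left(-7\right) \left(4 + \frac{79}{7}\right)} = \frac{1}{\frac{1}{10} \left(-7\right) \frac{107}{7}} = \frac{1}{- \frac{107}{10}} = - \frac{10}{107}$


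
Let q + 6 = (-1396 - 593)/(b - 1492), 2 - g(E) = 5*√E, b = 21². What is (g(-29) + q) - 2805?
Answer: -2950270/1051 - 5*I*√29 ≈ -2807.1 - 26.926*I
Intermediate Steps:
b = 441
g(E) = 2 - 5*√E
q = -4317/1051 (q = -6 + (-1396 - 593)/(441 - 1492) = -6 - 1989/(-1051) = -6 - 1989*(-1/1051) = -6 + 1989/1051 = -4317/1051 ≈ -4.1075)
(g(-29) + q) - 2805 = ((2 - 5*I*√29) - 4317/1051) - 2805 = (-2215/1051 - 5*I*√29) - 2805 = -2950270/1051 - 5*I*√29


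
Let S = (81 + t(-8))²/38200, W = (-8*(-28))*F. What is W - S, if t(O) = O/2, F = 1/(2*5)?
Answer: 849751/38200 ≈ 22.245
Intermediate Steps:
F = ⅒ (F = 1/10 = ⅒ ≈ 0.10000)
t(O) = O/2 (t(O) = O*(½) = O/2)
W = 112/5 (W = -8*(-28)*(⅒) = 224*(⅒) = 112/5 ≈ 22.400)
S = 5929/38200 (S = (81 + (½)*(-8))²/38200 = (81 - 4)²*(1/38200) = 77²*(1/38200) = 5929*(1/38200) = 5929/38200 ≈ 0.15521)
W - S = 112/5 - 1*5929/38200 = 112/5 - 5929/38200 = 849751/38200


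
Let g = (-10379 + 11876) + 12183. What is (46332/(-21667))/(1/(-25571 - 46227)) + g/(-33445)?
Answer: 22251199795992/144930563 ≈ 1.5353e+5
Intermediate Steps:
g = 13680 (g = 1497 + 12183 = 13680)
(46332/(-21667))/(1/(-25571 - 46227)) + g/(-33445) = (46332/(-21667))/(1/(-25571 - 46227)) + 13680/(-33445) = (46332*(-1/21667))/(1/(-71798)) + 13680*(-1/33445) = -46332/(21667*(-1/71798)) - 2736/6689 = -46332/21667*(-71798) - 2736/6689 = 3326544936/21667 - 2736/6689 = 22251199795992/144930563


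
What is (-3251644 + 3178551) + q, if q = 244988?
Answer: 171895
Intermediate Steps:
(-3251644 + 3178551) + q = (-3251644 + 3178551) + 244988 = -73093 + 244988 = 171895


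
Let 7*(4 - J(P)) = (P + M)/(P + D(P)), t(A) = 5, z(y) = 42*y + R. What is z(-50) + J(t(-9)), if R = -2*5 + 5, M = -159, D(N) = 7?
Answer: -12595/6 ≈ -2099.2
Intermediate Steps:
R = -5 (R = -10 + 5 = -5)
z(y) = -5 + 42*y (z(y) = 42*y - 5 = -5 + 42*y)
J(P) = 4 - (-159 + P)/(7*(7 + P)) (J(P) = 4 - (P - 159)/(7*(P + 7)) = 4 - (-159 + P)/(7*(7 + P)))
z(-50) + J(t(-9)) = (-5 + 42*(-50)) + (355 + 27*5)/(7*(7 + 5)) = (-5 - 2100) + (⅐)*(355 + 135)/12 = -2105 + (⅐)*(1/12)*490 = -2105 + 35/6 = -12595/6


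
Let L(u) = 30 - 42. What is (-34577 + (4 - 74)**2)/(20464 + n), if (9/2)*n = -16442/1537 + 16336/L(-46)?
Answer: -1231565823/836582668 ≈ -1.4721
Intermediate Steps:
L(u) = -12
n = -12652868/41499 (n = 2*(-16442/1537 + 16336/(-12))/9 = 2*(-16442*1/1537 + 16336*(-1/12))/9 = 2*(-16442/1537 - 4084/3)/9 = (2/9)*(-6326434/4611) = -12652868/41499 ≈ -304.90)
(-34577 + (4 - 74)**2)/(20464 + n) = (-34577 + (4 - 74)**2)/(20464 - 12652868/41499) = (-34577 + (-70)**2)/(836582668/41499) = (-34577 + 4900)*(41499/836582668) = -29677*41499/836582668 = -1231565823/836582668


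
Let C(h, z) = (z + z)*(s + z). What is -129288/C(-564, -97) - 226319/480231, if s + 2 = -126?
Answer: -3998162771/1164560175 ≈ -3.4332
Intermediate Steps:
s = -128 (s = -2 - 126 = -128)
C(h, z) = 2*z*(-128 + z) (C(h, z) = (z + z)*(-128 + z) = (2*z)*(-128 + z) = 2*z*(-128 + z))
-129288/C(-564, -97) - 226319/480231 = -129288*(-1/(194*(-128 - 97))) - 226319/480231 = -129288/(2*(-97)*(-225)) - 226319*1/480231 = -129288/43650 - 226319/480231 = -129288*1/43650 - 226319/480231 = -21548/7275 - 226319/480231 = -3998162771/1164560175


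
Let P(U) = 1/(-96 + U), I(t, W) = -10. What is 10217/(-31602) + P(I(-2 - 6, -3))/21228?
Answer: -3831666343/11851634856 ≈ -0.32330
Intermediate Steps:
10217/(-31602) + P(I(-2 - 6, -3))/21228 = 10217/(-31602) + 1/(-96 - 10*21228) = 10217*(-1/31602) + (1/21228)/(-106) = -10217/31602 - 1/106*1/21228 = -10217/31602 - 1/2250168 = -3831666343/11851634856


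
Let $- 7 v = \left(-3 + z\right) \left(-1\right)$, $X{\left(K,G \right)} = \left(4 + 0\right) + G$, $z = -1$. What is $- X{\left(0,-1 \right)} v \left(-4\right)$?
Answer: $- \frac{48}{7} \approx -6.8571$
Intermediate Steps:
$X{\left(K,G \right)} = 4 + G$
$v = - \frac{4}{7}$ ($v = - \frac{\left(-3 - 1\right) \left(-1\right)}{7} = - \frac{\left(-4\right) \left(-1\right)}{7} = \left(- \frac{1}{7}\right) 4 = - \frac{4}{7} \approx -0.57143$)
$- X{\left(0,-1 \right)} v \left(-4\right) = - \left(4 - 1\right) \left(- \frac{4}{7}\right) \left(-4\right) = - 3 \left(- \frac{4}{7}\right) \left(-4\right) = - \frac{\left(-12\right) \left(-4\right)}{7} = \left(-1\right) \frac{48}{7} = - \frac{48}{7}$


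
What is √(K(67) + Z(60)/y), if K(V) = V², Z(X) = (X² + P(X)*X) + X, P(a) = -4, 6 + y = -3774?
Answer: 5*√79170/21 ≈ 66.993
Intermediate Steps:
y = -3780 (y = -6 - 3774 = -3780)
Z(X) = X² - 3*X (Z(X) = (X² - 4*X) + X = X² - 3*X)
√(K(67) + Z(60)/y) = √(67² + (60*(-3 + 60))/(-3780)) = √(4489 + (60*57)*(-1/3780)) = √(4489 + 3420*(-1/3780)) = √(4489 - 19/21) = √(94250/21) = 5*√79170/21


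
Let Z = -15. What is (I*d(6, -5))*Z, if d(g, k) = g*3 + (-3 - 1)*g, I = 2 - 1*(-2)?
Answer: 360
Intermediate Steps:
I = 4 (I = 2 + 2 = 4)
d(g, k) = -g (d(g, k) = 3*g - 4*g = -g)
(I*d(6, -5))*Z = (4*(-1*6))*(-15) = (4*(-6))*(-15) = -24*(-15) = 360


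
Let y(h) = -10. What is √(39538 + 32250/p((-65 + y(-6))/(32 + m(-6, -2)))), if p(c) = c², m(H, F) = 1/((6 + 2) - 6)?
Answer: √1641378/6 ≈ 213.53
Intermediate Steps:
m(H, F) = ½ (m(H, F) = 1/(8 - 6) = 1/2 = ½)
√(39538 + 32250/p((-65 + y(-6))/(32 + m(-6, -2)))) = √(39538 + 32250/(((-65 - 10)/(32 + ½))²)) = √(39538 + 32250/((-75/65/2)²)) = √(39538 + 32250/((-75*2/65)²)) = √(39538 + 32250/((-30/13)²)) = √(39538 + 32250/(900/169)) = √(39538 + 32250*(169/900)) = √(39538 + 36335/6) = √(273563/6) = √1641378/6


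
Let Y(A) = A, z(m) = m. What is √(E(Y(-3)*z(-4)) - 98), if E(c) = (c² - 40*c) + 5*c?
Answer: I*√374 ≈ 19.339*I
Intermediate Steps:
E(c) = c² - 35*c
√(E(Y(-3)*z(-4)) - 98) = √((-3*(-4))*(-35 - 3*(-4)) - 98) = √(12*(-35 + 12) - 98) = √(12*(-23) - 98) = √(-276 - 98) = √(-374) = I*√374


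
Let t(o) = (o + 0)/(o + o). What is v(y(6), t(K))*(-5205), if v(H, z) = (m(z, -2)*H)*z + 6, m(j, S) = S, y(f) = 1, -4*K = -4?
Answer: -26025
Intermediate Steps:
K = 1 (K = -¼*(-4) = 1)
t(o) = ½ (t(o) = o/((2*o)) = o*(1/(2*o)) = ½)
v(H, z) = 6 - 2*H*z (v(H, z) = (-2*H)*z + 6 = -2*H*z + 6 = 6 - 2*H*z)
v(y(6), t(K))*(-5205) = (6 - 2*1*½)*(-5205) = (6 - 1)*(-5205) = 5*(-5205) = -26025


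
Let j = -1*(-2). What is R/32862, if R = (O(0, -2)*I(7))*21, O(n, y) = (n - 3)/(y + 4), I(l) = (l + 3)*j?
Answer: -105/5477 ≈ -0.019171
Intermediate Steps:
j = 2
I(l) = 6 + 2*l (I(l) = (l + 3)*2 = (3 + l)*2 = 6 + 2*l)
O(n, y) = (-3 + n)/(4 + y)
R = -630 (R = (((-3 + 0)/(4 - 2))*(6 + 2*7))*21 = ((-3/2)*(6 + 14))*21 = (((½)*(-3))*20)*21 = -3/2*20*21 = -30*21 = -630)
R/32862 = -630/32862 = -630*1/32862 = -105/5477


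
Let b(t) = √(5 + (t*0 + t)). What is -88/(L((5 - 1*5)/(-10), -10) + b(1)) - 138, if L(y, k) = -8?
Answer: -3650/29 + 44*√6/29 ≈ -122.15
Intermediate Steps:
b(t) = √(5 + t) (b(t) = √(5 + (0 + t)) = √(5 + t))
-88/(L((5 - 1*5)/(-10), -10) + b(1)) - 138 = -88/(-8 + √(5 + 1)) - 138 = -88/(-8 + √6) - 138 = -138 - 88/(-8 + √6)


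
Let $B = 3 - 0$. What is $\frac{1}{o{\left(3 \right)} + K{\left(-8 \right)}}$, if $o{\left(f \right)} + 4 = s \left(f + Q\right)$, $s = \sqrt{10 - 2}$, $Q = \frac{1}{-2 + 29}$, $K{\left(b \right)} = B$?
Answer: $\frac{729}{53063} + \frac{4428 \sqrt{2}}{53063} \approx 0.13175$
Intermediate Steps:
$B = 3$ ($B = 3 + 0 = 3$)
$K{\left(b \right)} = 3$
$Q = \frac{1}{27} \approx 0.037037$
$s = 2 \sqrt{2}$ ($s = \sqrt{8} = 2 \sqrt{2} \approx 2.8284$)
$o{\left(f \right)} = -4 + 2 \sqrt{2} \left(\frac{1}{27} + f\right)$ ($o{\left(f \right)} = -4 + 2 \sqrt{2} \left(f + \frac{1}{27}\right) = -4 + 2 \sqrt{2} \left(\frac{1}{27} + f\right)$)
$\frac{1}{o{\left(3 \right)} + K{\left(-8 \right)}} = \frac{1}{\left(-4 + \frac{2 \sqrt{2}}{27} + 2 \cdot 3 \sqrt{2}\right) + 3} = \frac{1}{\left(-4 + \frac{2 \sqrt{2}}{27} + 6 \sqrt{2}\right) + 3} = \frac{1}{\left(-4 + \frac{164 \sqrt{2}}{27}\right) + 3} = \frac{1}{-1 + \frac{164 \sqrt{2}}{27}}$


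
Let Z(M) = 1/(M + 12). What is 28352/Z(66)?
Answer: 2211456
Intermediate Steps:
Z(M) = 1/(12 + M)
28352/Z(66) = 28352/(1/(12 + 66)) = 28352/(1/78) = 28352*78 = 2211456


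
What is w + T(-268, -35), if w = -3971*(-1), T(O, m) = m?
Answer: 3936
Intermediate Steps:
w = 3971
w + T(-268, -35) = 3971 - 35 = 3936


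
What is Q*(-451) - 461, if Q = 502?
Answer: -226863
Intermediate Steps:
Q*(-451) - 461 = 502*(-451) - 461 = -226402 - 461 = -226863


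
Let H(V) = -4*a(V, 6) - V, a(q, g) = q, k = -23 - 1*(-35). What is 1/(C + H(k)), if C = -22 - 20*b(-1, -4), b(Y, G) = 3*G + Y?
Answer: 1/178 ≈ 0.0056180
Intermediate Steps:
k = 12 (k = -23 + 35 = 12)
b(Y, G) = Y + 3*G
H(V) = -5*V (H(V) = -4*V - V = -5*V)
C = 238 (C = -22 - 20*(-1 + 3*(-4)) = -22 - 20*(-1 - 12) = -22 - 20*(-13) = -22 + 260 = 238)
1/(C + H(k)) = 1/(238 - 5*12) = 1/(238 - 60) = 1/178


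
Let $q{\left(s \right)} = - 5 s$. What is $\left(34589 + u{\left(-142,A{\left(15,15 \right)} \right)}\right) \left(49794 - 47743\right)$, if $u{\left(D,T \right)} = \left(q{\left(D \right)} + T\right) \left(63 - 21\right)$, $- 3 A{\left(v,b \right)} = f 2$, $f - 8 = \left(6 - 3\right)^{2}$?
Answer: $131126583$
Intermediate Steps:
$f = 17$ ($f = 8 + \left(6 - 3\right)^{2} = 8 + 3^{2} = 8 + 9 = 17$)
$A{\left(v,b \right)} = - \frac{34}{3}$ ($A{\left(v,b \right)} = - \frac{17 \cdot 2}{3} = \left(- \frac{1}{3}\right) 34 = - \frac{34}{3}$)
$u{\left(D,T \right)} = - 210 D + 42 T$ ($u{\left(D,T \right)} = \left(- 5 D + T\right) \left(63 - 21\right) = \left(T - 5 D\right) 42 = - 210 D + 42 T$)
$\left(34589 + u{\left(-142,A{\left(15,15 \right)} \right)}\right) \left(49794 - 47743\right) = \left(34589 + \left(\left(-210\right) \left(-142\right) + 42 \left(- \frac{34}{3}\right)\right)\right) \left(49794 - 47743\right) = \left(34589 + \left(29820 - 476\right)\right) 2051 = \left(34589 + 29344\right) 2051 = 63933 \cdot 2051 = 131126583$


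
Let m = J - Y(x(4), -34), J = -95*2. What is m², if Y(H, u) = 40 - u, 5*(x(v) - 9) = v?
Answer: 69696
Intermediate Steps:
J = -190
x(v) = 9 + v/5
m = -264 (m = -190 - (40 - 1*(-34)) = -190 - (40 + 34) = -190 - 1*74 = -190 - 74 = -264)
m² = (-264)² = 69696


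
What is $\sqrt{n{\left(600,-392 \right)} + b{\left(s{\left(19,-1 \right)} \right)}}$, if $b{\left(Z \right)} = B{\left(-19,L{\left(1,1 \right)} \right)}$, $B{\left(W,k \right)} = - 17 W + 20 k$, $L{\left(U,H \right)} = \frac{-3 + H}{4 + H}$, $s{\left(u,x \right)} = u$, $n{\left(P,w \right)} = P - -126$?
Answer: $\sqrt{1041} \approx 32.265$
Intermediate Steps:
$n{\left(P,w \right)} = 126 + P$ ($n{\left(P,w \right)} = P + 126 = 126 + P$)
$L{\left(U,H \right)} = \frac{-3 + H}{4 + H}$
$b{\left(Z \right)} = 315$ ($b{\left(Z \right)} = \left(-17\right) \left(-19\right) + 20 \frac{-3 + 1}{4 + 1} = 323 + 20 \cdot \frac{1}{5} \left(-2\right) = 323 + 20 \left(- \frac{2}{5}\right) = 323 - 8 = 315$)
$\sqrt{n{\left(600,-392 \right)} + b{\left(s{\left(19,-1 \right)} \right)}} = \sqrt{\left(126 + 600\right) + 315} = \sqrt{726 + 315} = \sqrt{1041}$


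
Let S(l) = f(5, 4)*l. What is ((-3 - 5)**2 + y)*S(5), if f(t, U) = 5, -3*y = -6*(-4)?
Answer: 1400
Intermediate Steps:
y = -8 (y = -(-2)*(-4) = -1/3*24 = -8)
S(l) = 5*l
((-3 - 5)**2 + y)*S(5) = ((-3 - 5)**2 - 8)*(5*5) = ((-8)**2 - 8)*25 = (64 - 8)*25 = 56*25 = 1400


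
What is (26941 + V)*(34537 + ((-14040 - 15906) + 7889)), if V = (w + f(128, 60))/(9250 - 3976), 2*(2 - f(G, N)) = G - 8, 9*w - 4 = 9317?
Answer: 886627944800/2637 ≈ 3.3623e+8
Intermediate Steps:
w = 3107/3 (w = 4/9 + (⅑)*9317 = 4/9 + 9317/9 = 3107/3 ≈ 1035.7)
f(G, N) = 6 - G/2 (f(G, N) = 2 - (G - 8)/2 = 2 - (-8 + G)/2 = 2 + (4 - G/2) = 6 - G/2)
V = 2933/15822 (V = (3107/3 + (6 - ½*128))/(9250 - 3976) = (3107/3 + (6 - 64))/5274 = (3107/3 - 58)*(1/5274) = (2933/3)*(1/5274) = 2933/15822 ≈ 0.18537)
(26941 + V)*(34537 + ((-14040 - 15906) + 7889)) = (26941 + 2933/15822)*(34537 + ((-14040 - 15906) + 7889)) = 426263435*(34537 + (-29946 + 7889))/15822 = 426263435*(34537 - 22057)/15822 = (426263435/15822)*12480 = 886627944800/2637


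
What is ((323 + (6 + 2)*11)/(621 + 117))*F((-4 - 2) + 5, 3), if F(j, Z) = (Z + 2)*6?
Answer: 685/41 ≈ 16.707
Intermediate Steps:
F(j, Z) = 12 + 6*Z (F(j, Z) = (2 + Z)*6 = 12 + 6*Z)
((323 + (6 + 2)*11)/(621 + 117))*F((-4 - 2) + 5, 3) = ((323 + (6 + 2)*11)/(621 + 117))*(12 + 6*3) = ((323 + 8*11)/738)*(12 + 18) = ((323 + 88)*(1/738))*30 = (411*(1/738))*30 = (137/246)*30 = 685/41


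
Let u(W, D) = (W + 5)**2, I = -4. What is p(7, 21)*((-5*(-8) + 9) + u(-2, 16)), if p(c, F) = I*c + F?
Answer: -406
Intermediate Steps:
u(W, D) = (5 + W)**2
p(c, F) = F - 4*c (p(c, F) = -4*c + F = F - 4*c)
p(7, 21)*((-5*(-8) + 9) + u(-2, 16)) = (21 - 4*7)*((-5*(-8) + 9) + (5 - 2)**2) = (21 - 28)*((40 + 9) + 3**2) = -7*(49 + 9) = -7*58 = -406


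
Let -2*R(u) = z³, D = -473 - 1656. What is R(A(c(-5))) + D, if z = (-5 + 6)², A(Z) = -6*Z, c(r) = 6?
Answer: -4259/2 ≈ -2129.5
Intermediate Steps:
z = 1 (z = 1² = 1)
D = -2129
R(u) = -½ (R(u) = -½*1³ = -½*1 = -½)
R(A(c(-5))) + D = -½ - 2129 = -4259/2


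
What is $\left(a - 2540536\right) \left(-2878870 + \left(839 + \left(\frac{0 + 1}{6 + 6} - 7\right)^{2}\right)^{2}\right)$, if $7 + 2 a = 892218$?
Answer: $\frac{6731295039150185}{1536} \approx 4.3824 \cdot 10^{12}$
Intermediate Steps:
$a = \frac{892211}{2}$ ($a = - \frac{7}{2} + \frac{1}{2} \cdot 892218 = - \frac{7}{2} + 446109 = \frac{892211}{2} \approx 4.4611 \cdot 10^{5}$)
$\left(a - 2540536\right) \left(-2878870 + \left(839 + \left(\frac{0 + 1}{6 + 6} - 7\right)^{2}\right)^{2}\right) = \left(\frac{892211}{2} - 2540536\right) \left(-2878870 + \left(839 + \left(\frac{0 + 1}{6 + 6} - 7\right)^{2}\right)^{2}\right) = - \frac{4188861 \left(-2878870 + \left(839 + \left(1 \cdot \frac{1}{12} - 7\right)^{2}\right)^{2}\right)}{2} = - \frac{4188861 \left(-2878870 + \left(839 + \left(\frac{1}{12} - 7\right)^{2}\right)^{2}\right)}{2} = - \frac{4188861 \left(-2878870 + \left(839 + \left(- \frac{83}{12}\right)^{2}\right)^{2}\right)}{2} = - \frac{4188861 \left(-2878870 + \left(839 + \frac{6889}{144}\right)^{2}\right)}{2} = - \frac{4188861 \left(-2878870 + \left(\frac{127705}{144}\right)^{2}\right)}{2} = - \frac{4188861 \left(-2878870 + \frac{16308567025}{20736}\right)}{2} = \left(- \frac{4188861}{2}\right) \left(- \frac{43387681295}{20736}\right) = \frac{6731295039150185}{1536}$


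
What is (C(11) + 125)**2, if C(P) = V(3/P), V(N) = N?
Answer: 1898884/121 ≈ 15693.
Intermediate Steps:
C(P) = 3/P
(C(11) + 125)**2 = (3/11 + 125)**2 = (1378/11)**2 = 1898884/121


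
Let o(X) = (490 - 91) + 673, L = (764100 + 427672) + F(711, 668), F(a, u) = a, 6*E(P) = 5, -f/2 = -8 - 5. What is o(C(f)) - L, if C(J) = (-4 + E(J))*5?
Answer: -1191411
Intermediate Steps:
f = 26 (f = -2*(-8 - 5) = -2*(-13) = 26)
E(P) = ⅚ (E(P) = (⅙)*5 = ⅚)
L = 1192483 (L = (764100 + 427672) + 711 = 1191772 + 711 = 1192483)
C(J) = -95/6 (C(J) = (-4 + ⅚)*5 = -19/6*5 = -95/6)
o(X) = 1072 (o(X) = 399 + 673 = 1072)
o(C(f)) - L = 1072 - 1*1192483 = 1072 - 1192483 = -1191411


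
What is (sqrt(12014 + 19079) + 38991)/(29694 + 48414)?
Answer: 12997/26036 + sqrt(31093)/78108 ≈ 0.50145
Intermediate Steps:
(sqrt(12014 + 19079) + 38991)/(29694 + 48414) = (sqrt(31093) + 38991)/78108 = (38991 + sqrt(31093))*(1/78108) = 12997/26036 + sqrt(31093)/78108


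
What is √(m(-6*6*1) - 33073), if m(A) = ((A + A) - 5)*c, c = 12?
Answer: I*√33997 ≈ 184.38*I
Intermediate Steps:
m(A) = -60 + 24*A (m(A) = ((A + A) - 5)*12 = (2*A - 5)*12 = (-5 + 2*A)*12 = -60 + 24*A)
√(m(-6*6*1) - 33073) = √((-60 + 24*(-6*6*1)) - 33073) = √((-60 + 24*(-36*1)) - 33073) = √((-60 + 24*(-36)) - 33073) = √((-60 - 864) - 33073) = √(-924 - 33073) = √(-33997) = I*√33997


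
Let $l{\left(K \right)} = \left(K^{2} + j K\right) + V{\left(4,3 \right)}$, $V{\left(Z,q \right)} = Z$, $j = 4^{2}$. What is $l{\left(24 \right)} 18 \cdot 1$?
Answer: $17352$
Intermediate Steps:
$j = 16$
$l{\left(K \right)} = 4 + K^{2} + 16 K$ ($l{\left(K \right)} = \left(K^{2} + 16 K\right) + 4 = 4 + K^{2} + 16 K$)
$l{\left(24 \right)} 18 \cdot 1 = \left(4 + 24^{2} + 16 \cdot 24\right) 18 \cdot 1 = \left(4 + 576 + 384\right) 18 = 964 \cdot 18 = 17352$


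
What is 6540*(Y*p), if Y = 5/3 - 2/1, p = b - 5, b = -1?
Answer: 13080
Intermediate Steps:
p = -6 (p = -1 - 5 = -6)
Y = -⅓ (Y = 5*(⅓) - 2*1 = 5/3 - 2 = -⅓ ≈ -0.33333)
6540*(Y*p) = 6540*(-⅓*(-6)) = 6540*2 = 13080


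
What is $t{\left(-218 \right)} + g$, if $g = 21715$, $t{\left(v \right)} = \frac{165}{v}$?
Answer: $\frac{4733705}{218} \approx 21714.0$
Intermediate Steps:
$t{\left(-218 \right)} + g = \frac{165}{-218} + 21715 = 165 \left(- \frac{1}{218}\right) + 21715 = - \frac{165}{218} + 21715 = \frac{4733705}{218}$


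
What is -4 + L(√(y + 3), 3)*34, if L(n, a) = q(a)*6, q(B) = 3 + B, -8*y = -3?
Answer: 1220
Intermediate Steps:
y = 3/8 (y = -⅛*(-3) = 3/8 ≈ 0.37500)
L(n, a) = 18 + 6*a (L(n, a) = (3 + a)*6 = 18 + 6*a)
-4 + L(√(y + 3), 3)*34 = -4 + (18 + 6*3)*34 = -4 + (18 + 18)*34 = -4 + 36*34 = -4 + 1224 = 1220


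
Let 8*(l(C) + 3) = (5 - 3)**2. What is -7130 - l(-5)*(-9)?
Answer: -14305/2 ≈ -7152.5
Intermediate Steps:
l(C) = -5/2 (l(C) = -3 + (5 - 3)**2/8 = -3 + (1/8)*2**2 = -3 + (1/8)*4 = -3 + 1/2 = -5/2)
-7130 - l(-5)*(-9) = -7130 - (-5)*(-9)/2 = -7130 - 1*45/2 = -7130 - 45/2 = -14305/2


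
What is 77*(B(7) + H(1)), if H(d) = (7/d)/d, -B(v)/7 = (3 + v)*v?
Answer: -37191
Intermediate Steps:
B(v) = -7*v*(3 + v) (B(v) = -7*(3 + v)*v = -7*v*(3 + v))
H(d) = 7/d²
77*(B(7) + H(1)) = 77*(-7*7*(3 + 7) + 7/1²) = 77*(-7*7*10 + 7*1) = 77*(-490 + 7) = 77*(-483) = -37191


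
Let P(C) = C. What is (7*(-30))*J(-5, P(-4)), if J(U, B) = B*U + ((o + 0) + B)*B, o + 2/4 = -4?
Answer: -11340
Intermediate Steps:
o = -9/2 (o = -½ - 4 = -9/2 ≈ -4.5000)
J(U, B) = B*U + B*(-9/2 + B) (J(U, B) = B*U + ((-9/2 + 0) + B)*B = B*U + (-9/2 + B)*B = B*U + B*(-9/2 + B))
(7*(-30))*J(-5, P(-4)) = (7*(-30))*((½)*(-4)*(-9 + 2*(-4) + 2*(-5))) = -105*(-4)*(-9 - 8 - 10) = -105*(-4)*(-27) = -210*54 = -11340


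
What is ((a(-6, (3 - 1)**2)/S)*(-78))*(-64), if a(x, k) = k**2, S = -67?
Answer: -79872/67 ≈ -1192.1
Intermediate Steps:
((a(-6, (3 - 1)**2)/S)*(-78))*(-64) = ((((3 - 1)**2)**2/(-67))*(-78))*(-64) = (((2**2)**2*(-1/67))*(-78))*(-64) = ((4**2*(-1/67))*(-78))*(-64) = ((16*(-1/67))*(-78))*(-64) = -16/67*(-78)*(-64) = (1248/67)*(-64) = -79872/67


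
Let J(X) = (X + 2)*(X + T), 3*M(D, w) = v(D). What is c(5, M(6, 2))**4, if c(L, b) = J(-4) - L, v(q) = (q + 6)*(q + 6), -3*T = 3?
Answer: 625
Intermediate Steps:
T = -1 (T = -1/3*3 = -1)
v(q) = (6 + q)**2 (v(q) = (6 + q)*(6 + q) = (6 + q)**2)
M(D, w) = (6 + D)**2/3
J(X) = (-1 + X)*(2 + X) (J(X) = (X + 2)*(X - 1) = (2 + X)*(-1 + X) = (-1 + X)*(2 + X))
c(L, b) = 10 - L (c(L, b) = (-2 - 4 + (-4)**2) - L = (-2 - 4 + 16) - L = 10 - L)
c(5, M(6, 2))**4 = (10 - 1*5)**4 = (10 - 5)**4 = 5**4 = 625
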